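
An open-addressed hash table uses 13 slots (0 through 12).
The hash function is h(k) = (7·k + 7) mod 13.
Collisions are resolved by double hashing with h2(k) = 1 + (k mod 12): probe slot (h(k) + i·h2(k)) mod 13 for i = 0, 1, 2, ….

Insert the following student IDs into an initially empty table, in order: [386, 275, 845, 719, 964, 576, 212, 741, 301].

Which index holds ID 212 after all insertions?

1

386: h=5 → slot 5
275: h=8 → slot 8
845: h=7 → slot 7
719: h=9 → slot 9
964: h=8, h2=5, probe 8,0 → slot 0
576: h=9, h2=1, probe 9,10 → slot 10
212: h=9, h2=9, probe 9,5,1 → slot 1
741: h=7, h2=10, probe 7,4 → slot 4
301: h=8, h2=2, probe 8,10,12 → slot 12
Table: [964, 212, _, _, 741, 386, _, 845, 275, 719, 576, _, 301]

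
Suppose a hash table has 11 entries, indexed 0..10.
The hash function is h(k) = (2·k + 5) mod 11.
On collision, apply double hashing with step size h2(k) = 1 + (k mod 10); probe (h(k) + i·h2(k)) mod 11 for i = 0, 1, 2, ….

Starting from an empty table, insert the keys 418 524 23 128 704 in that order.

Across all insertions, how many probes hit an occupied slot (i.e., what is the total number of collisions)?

2

418 hashes to 5; slot 5 is free -> place at 5.
524 hashes to 8; slot 8 is free -> place at 8.
23 hashes to 7; slot 7 is free -> place at 7.
128 hashes to 8, h2=9; 8 taken -> place at 6.
704 hashes to 5, h2=5; 5 taken -> place at 10.
Table: [_, _, _, _, _, 418, 128, 23, 524, _, 704]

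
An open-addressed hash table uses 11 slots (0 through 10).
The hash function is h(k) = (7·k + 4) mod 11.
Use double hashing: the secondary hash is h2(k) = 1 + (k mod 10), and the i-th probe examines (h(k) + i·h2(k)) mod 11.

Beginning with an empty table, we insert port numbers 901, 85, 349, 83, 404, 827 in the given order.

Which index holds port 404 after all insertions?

10

Insert 901: h=8, slot 8 empty => index 8.
Insert 85: h=5, slot 5 empty => index 5.
Insert 349: h=5, h2=10, slot 5 occupied => index 4.
Insert 83: h=2, slot 2 empty => index 2.
Insert 404: h=5, h2=5, slot 5 occupied => index 10.
Insert 827: h=7, slot 7 empty => index 7.
Table: [., ., 83, ., 349, 85, ., 827, 901, ., 404]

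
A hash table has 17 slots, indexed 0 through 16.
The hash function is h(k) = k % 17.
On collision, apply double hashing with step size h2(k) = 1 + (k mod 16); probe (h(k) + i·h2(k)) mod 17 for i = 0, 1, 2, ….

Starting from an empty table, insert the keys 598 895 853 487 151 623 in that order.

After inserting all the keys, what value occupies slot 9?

598: h=3 -> slot 3
895: h=11 -> slot 11
853: h=3, h2=6, probe 3,9 -> slot 9
487: h=11, h2=8, probe 11,2 -> slot 2
151: h=15 -> slot 15
623: h=11, h2=16, probe 11,10 -> slot 10
Table: [—, —, 487, 598, —, —, —, —, —, 853, 623, 895, —, —, —, 151, —]

853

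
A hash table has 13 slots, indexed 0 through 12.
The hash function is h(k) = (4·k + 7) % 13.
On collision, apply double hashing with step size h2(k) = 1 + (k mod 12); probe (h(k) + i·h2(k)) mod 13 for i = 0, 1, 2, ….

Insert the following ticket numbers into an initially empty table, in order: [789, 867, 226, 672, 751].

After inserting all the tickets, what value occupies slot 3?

751

789: h=4 -> slot 4
867: h=4, h2=4, probe 4,8 -> slot 8
226: h=1 -> slot 1
672: h=4, h2=1, probe 4,5 -> slot 5
751: h=8, h2=8, probe 8,3 -> slot 3
Table: [_, 226, _, 751, 789, 672, _, _, 867, _, _, _, _]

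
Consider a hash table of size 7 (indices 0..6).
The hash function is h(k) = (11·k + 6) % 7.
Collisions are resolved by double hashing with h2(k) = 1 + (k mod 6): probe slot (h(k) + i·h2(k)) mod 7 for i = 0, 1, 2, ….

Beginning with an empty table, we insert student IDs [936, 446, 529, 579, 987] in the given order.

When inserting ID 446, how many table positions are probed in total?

2

936: h=5 → slot 5
446: h=5, h2=3, probe 5,1 → slot 1
529: h=1, h2=2, probe 1,3 → slot 3
579: h=5, h2=4, probe 5,2 → slot 2
987: h=6 → slot 6
Table: [_, 446, 579, 529, _, 936, 987]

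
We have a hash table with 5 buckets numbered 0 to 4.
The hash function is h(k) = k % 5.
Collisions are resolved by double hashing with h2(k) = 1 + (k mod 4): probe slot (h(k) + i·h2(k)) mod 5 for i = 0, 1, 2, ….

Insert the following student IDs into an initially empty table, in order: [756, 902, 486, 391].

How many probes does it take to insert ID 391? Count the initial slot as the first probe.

2

756 hashes to 1; slot 1 is free → place at 1.
902 hashes to 2; slot 2 is free → place at 2.
486 hashes to 1, h2=3; 1 taken → place at 4.
391 hashes to 1, h2=4; 1 taken → place at 0.
Table: [391, 756, 902, -, 486]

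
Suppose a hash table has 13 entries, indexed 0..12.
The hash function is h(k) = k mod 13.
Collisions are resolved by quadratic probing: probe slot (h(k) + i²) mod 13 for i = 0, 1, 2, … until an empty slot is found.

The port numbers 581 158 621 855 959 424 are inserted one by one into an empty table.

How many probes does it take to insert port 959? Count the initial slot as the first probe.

581: h=9 → slot 9
158: h=2 → slot 2
621: h=10 → slot 10
855: h=10, probe 10,11 → slot 11
959: h=10, probe 10,11,1 → slot 1
424: h=8 → slot 8
Table: [_, 959, 158, _, _, _, _, _, 424, 581, 621, 855, _]

3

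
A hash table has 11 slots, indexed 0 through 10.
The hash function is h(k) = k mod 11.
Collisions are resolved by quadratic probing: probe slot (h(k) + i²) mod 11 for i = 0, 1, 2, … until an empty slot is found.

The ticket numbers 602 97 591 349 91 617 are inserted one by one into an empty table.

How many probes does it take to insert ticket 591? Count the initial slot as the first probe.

3

602: h=8 → slot 8
97: h=9 → slot 9
591: h=8, probe 8,9,1 → slot 1
349: h=8, probe 8,9,1,6 → slot 6
91: h=3 → slot 3
617: h=1, probe 1,2 → slot 2
Table: [_, 591, 617, 91, _, _, 349, _, 602, 97, _]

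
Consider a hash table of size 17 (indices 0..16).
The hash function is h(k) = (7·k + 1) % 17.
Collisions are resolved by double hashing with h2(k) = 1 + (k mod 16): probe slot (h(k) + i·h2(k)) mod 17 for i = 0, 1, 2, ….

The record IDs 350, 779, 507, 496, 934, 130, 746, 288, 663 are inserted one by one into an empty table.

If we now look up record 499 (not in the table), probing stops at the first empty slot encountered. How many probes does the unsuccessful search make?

2

Insert 350: h=3, slot 3 empty => index 3.
Insert 779: h=14, slot 14 empty => index 14.
Insert 507: h=14, h2=12, slot 14 occupied => index 9.
Insert 496: h=5, slot 5 empty => index 5.
Insert 934: h=11, slot 11 empty => index 11.
Insert 130: h=10, slot 10 empty => index 10.
Insert 746: h=4, slot 4 empty => index 4.
Insert 288: h=11, h2=1, slot 11 occupied => index 12.
Insert 663: h=1, slot 1 empty => index 1.
Table: [-, 663, -, 350, 746, 496, -, -, -, 507, 130, 934, 288, -, 779, -, -]
Lookup 499: h=9, h2=4, probe 9,13 → slot 13 empty, not found.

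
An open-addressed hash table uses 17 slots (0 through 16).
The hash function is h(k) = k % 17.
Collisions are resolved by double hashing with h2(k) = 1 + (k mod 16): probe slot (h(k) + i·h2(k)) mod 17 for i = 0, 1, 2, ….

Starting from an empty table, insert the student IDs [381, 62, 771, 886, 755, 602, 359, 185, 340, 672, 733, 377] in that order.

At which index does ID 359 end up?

381: h=7 → slot 7
62: h=11 → slot 11
771: h=6 → slot 6
886: h=2 → slot 2
755: h=7, h2=4, probe 7,11,15 → slot 15
602: h=7, h2=11, probe 7,1 → slot 1
359: h=2, h2=8, probe 2,10 → slot 10
185: h=15, h2=10, probe 15,8 → slot 8
340: h=0 → slot 0
672: h=9 → slot 9
733: h=2, h2=14, probe 2,16 → slot 16
377: h=3 → slot 3
Table: [340, 602, 886, 377, -, -, 771, 381, 185, 672, 359, 62, -, -, -, 755, 733]

10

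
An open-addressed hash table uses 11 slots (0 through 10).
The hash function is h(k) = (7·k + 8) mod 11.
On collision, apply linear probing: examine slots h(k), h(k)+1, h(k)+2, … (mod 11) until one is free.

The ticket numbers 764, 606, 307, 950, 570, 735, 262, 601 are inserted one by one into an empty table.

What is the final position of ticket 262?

764 hashes to 10; slot 10 is free → place at 10.
606 hashes to 4; slot 4 is free → place at 4.
307 hashes to 1; slot 1 is free → place at 1.
950 hashes to 3; slot 3 is free → place at 3.
570 hashes to 5; slot 5 is free → place at 5.
735 hashes to 5; 5 taken → place at 6.
262 hashes to 5; 5,6 taken → place at 7.
601 hashes to 2; slot 2 is free → place at 2.
Table: [∅, 307, 601, 950, 606, 570, 735, 262, ∅, ∅, 764]

7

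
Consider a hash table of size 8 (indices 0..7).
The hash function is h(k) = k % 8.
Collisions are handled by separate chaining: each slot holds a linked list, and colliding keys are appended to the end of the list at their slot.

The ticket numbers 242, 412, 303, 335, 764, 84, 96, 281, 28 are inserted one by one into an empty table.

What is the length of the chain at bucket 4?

4

242 → bucket 2
412 → bucket 4
303 → bucket 7
335 → bucket 7 (collision)
764 → bucket 4 (collision)
84 → bucket 4 (collision)
96 → bucket 0
281 → bucket 1
28 → bucket 4 (collision)
Final buckets:
0: 96
1: 281
2: 242
3: ∅
4: 412 -> 764 -> 84 -> 28
5: ∅
6: ∅
7: 303 -> 335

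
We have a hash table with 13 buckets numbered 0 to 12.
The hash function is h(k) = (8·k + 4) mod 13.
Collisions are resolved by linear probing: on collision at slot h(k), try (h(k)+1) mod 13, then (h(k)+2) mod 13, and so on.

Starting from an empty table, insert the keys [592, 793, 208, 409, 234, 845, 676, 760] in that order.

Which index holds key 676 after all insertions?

592: h=8 => slot 8
793: h=4 => slot 4
208: h=4, probe 4,5 => slot 5
409: h=0 => slot 0
234: h=4, probe 4,5,6 => slot 6
845: h=4, probe 4,5,6,7 => slot 7
676: h=4, probe 4,5,6,7,8,9 => slot 9
760: h=0, probe 0,1 => slot 1
Table: [409, 760, -, -, 793, 208, 234, 845, 592, 676, -, -, -]

9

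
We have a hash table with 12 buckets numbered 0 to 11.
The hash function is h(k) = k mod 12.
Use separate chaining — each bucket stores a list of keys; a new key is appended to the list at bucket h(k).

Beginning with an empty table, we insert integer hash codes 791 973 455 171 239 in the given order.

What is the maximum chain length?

3

Insert 791: h=11, bucket 11 empty → new chain.
Insert 973: h=1, bucket 1 empty → new chain.
Insert 455: h=11, bucket 11 nonempty → append to chain.
Insert 171: h=3, bucket 3 empty → new chain.
Insert 239: h=11, bucket 11 nonempty → append to chain.
Final buckets:
0: -
1: 973
2: -
3: 171
4: -
5: -
6: -
7: -
8: -
9: -
10: -
11: 791 -> 455 -> 239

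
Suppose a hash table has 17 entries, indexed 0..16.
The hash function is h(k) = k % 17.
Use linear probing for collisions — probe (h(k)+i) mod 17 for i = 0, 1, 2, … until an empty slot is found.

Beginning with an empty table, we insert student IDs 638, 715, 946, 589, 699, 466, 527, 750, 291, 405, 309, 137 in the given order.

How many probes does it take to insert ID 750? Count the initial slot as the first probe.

638: h=9 -> slot 9
715: h=1 -> slot 1
946: h=11 -> slot 11
589: h=11, probe 11,12 -> slot 12
699: h=2 -> slot 2
466: h=7 -> slot 7
527: h=0 -> slot 0
750: h=2, probe 2,3 -> slot 3
291: h=2, probe 2,3,4 -> slot 4
405: h=14 -> slot 14
309: h=3, probe 3,4,5 -> slot 5
137: h=1, probe 1,2,3,4,5,6 -> slot 6
Table: [527, 715, 699, 750, 291, 309, 137, 466, ., 638, ., 946, 589, ., 405, ., .]

2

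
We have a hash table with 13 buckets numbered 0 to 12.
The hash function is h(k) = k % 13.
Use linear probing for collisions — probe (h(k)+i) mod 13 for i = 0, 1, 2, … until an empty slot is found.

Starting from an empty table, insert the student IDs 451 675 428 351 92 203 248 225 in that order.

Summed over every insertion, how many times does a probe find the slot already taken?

5

451: h=9 -> slot 9
675: h=12 -> slot 12
428: h=12, probe 12,0 -> slot 0
351: h=0, probe 0,1 -> slot 1
92: h=1, probe 1,2 -> slot 2
203: h=8 -> slot 8
248: h=1, probe 1,2,3 -> slot 3
225: h=4 -> slot 4
Table: [428, 351, 92, 248, 225, _, _, _, 203, 451, _, _, 675]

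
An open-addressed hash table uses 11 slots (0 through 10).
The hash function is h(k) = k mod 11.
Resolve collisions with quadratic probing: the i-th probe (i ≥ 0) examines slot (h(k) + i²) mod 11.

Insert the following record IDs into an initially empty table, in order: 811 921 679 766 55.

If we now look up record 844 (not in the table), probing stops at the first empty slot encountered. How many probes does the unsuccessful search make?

4

Insert 811: h=8, slot 8 empty -> index 8.
Insert 921: h=8, slot 8 occupied -> index 9.
Insert 679: h=8, slots 8,9 occupied -> index 1.
Insert 766: h=7, slot 7 empty -> index 7.
Insert 55: h=0, slot 0 empty -> index 0.
Table: [55, 679, —, —, —, —, —, 766, 811, 921, —]
Lookup 844: h=8, probe 8,9,1,6 → slot 6 empty, not found.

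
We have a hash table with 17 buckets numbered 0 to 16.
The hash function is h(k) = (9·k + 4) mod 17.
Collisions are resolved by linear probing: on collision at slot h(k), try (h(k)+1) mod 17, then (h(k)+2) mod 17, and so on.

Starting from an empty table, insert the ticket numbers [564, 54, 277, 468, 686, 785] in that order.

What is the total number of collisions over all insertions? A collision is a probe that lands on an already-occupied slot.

6

564: h=14 -> slot 14
54: h=14, probe 14,15 -> slot 15
277: h=15, probe 15,16 -> slot 16
468: h=0 -> slot 0
686: h=7 -> slot 7
785: h=14, probe 14,15,16,0,1 -> slot 1
Table: [468, 785, _, _, _, _, _, 686, _, _, _, _, _, _, 564, 54, 277]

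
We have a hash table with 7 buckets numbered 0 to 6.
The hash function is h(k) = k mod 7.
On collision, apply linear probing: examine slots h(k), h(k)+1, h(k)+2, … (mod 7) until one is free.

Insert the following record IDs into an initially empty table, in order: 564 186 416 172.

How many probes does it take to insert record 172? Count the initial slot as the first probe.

3

564: h=4 -> slot 4
186: h=4, probe 4,5 -> slot 5
416: h=3 -> slot 3
172: h=4, probe 4,5,6 -> slot 6
Table: [—, —, —, 416, 564, 186, 172]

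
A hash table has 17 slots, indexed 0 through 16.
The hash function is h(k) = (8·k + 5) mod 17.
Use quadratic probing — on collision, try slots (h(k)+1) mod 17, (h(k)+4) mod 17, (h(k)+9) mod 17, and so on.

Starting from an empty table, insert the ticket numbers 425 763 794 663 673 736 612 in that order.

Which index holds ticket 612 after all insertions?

14

Insert 425: h=5, slot 5 empty => index 5.
Insert 763: h=6, slot 6 empty => index 6.
Insert 794: h=16, slot 16 empty => index 16.
Insert 663: h=5, slots 5,6 occupied => index 9.
Insert 673: h=0, slot 0 empty => index 0.
Insert 736: h=11, slot 11 empty => index 11.
Insert 612: h=5, slots 5,6,9 occupied => index 14.
Table: [673, -, -, -, -, 425, 763, -, -, 663, -, 736, -, -, 612, -, 794]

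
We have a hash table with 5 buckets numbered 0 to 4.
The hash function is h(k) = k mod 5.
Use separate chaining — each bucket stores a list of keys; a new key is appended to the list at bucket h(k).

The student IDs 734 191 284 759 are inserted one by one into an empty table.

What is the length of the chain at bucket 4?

734 → bucket 4
191 → bucket 1
284 → bucket 4 (collision)
759 → bucket 4 (collision)
Final buckets:
0: _
1: 191
2: _
3: _
4: 734 -> 284 -> 759

3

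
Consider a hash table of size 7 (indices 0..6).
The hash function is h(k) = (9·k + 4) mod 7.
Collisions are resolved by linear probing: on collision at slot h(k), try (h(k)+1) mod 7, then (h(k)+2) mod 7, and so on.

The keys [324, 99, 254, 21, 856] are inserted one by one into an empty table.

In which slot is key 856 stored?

3

324 hashes to 1; slot 1 is free -> place at 1.
99 hashes to 6; slot 6 is free -> place at 6.
254 hashes to 1; 1 taken -> place at 2.
21 hashes to 4; slot 4 is free -> place at 4.
856 hashes to 1; 1,2 taken -> place at 3.
Table: [-, 324, 254, 856, 21, -, 99]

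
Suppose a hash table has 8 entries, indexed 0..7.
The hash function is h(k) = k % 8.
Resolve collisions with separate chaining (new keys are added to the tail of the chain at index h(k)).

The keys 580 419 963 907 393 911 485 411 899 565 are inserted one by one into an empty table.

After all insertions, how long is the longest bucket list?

5

580 → bucket 4
419 → bucket 3
963 → bucket 3 (collision)
907 → bucket 3 (collision)
393 → bucket 1
911 → bucket 7
485 → bucket 5
411 → bucket 3 (collision)
899 → bucket 3 (collision)
565 → bucket 5 (collision)
Final buckets:
0: —
1: 393
2: —
3: 419 -> 963 -> 907 -> 411 -> 899
4: 580
5: 485 -> 565
6: —
7: 911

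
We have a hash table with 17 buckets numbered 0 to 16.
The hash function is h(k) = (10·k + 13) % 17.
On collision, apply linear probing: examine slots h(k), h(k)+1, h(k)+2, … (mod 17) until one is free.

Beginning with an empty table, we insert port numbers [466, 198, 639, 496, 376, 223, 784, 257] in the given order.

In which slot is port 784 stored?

466 hashes to 15; slot 15 is free → place at 15.
198 hashes to 4; slot 4 is free → place at 4.
639 hashes to 11; slot 11 is free → place at 11.
496 hashes to 9; slot 9 is free → place at 9.
376 hashes to 16; slot 16 is free → place at 16.
223 hashes to 16; 16 taken → place at 0.
784 hashes to 16; 16,0 taken → place at 1.
257 hashes to 16; 16,0,1 taken → place at 2.
Table: [223, 784, 257, _, 198, _, _, _, _, 496, _, 639, _, _, _, 466, 376]

1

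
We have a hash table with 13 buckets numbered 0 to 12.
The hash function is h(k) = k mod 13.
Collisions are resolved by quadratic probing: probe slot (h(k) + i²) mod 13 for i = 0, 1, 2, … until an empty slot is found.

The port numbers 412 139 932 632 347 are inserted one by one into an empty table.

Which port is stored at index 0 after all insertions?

Insert 412: h=9, slot 9 empty -> index 9.
Insert 139: h=9, slot 9 occupied -> index 10.
Insert 932: h=9, slots 9,10 occupied -> index 0.
Insert 632: h=8, slot 8 empty -> index 8.
Insert 347: h=9, slots 9,10,0 occupied -> index 5.
Table: [932, —, —, —, —, 347, —, —, 632, 412, 139, —, —]

932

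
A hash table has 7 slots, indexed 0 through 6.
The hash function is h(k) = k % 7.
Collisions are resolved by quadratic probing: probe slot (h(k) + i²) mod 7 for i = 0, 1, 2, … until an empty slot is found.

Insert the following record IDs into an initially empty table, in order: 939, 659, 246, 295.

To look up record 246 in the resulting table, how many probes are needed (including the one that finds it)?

3

939 hashes to 1; slot 1 is free -> place at 1.
659 hashes to 1; 1 taken -> place at 2.
246 hashes to 1; 1,2 taken -> place at 5.
295 hashes to 1; 1,2,5 taken -> place at 3.
Table: [., 939, 659, 295, ., 246, .]
Lookup 246: h=1, probe 1,2,5 → found at 5.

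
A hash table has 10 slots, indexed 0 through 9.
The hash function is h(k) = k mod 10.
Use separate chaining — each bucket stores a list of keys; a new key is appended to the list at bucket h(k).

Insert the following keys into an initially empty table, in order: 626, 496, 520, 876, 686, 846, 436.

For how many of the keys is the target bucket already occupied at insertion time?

5

626 -> bucket 6
496 -> bucket 6 (collision)
520 -> bucket 0
876 -> bucket 6 (collision)
686 -> bucket 6 (collision)
846 -> bucket 6 (collision)
436 -> bucket 6 (collision)
Final buckets:
0: 520
1: _
2: _
3: _
4: _
5: _
6: 626 -> 496 -> 876 -> 686 -> 846 -> 436
7: _
8: _
9: _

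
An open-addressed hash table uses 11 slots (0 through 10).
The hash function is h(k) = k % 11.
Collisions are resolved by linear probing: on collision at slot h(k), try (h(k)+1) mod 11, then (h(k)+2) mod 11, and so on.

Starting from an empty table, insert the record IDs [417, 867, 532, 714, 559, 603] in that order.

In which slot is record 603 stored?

2

417: h=10 => slot 10
867: h=9 => slot 9
532: h=4 => slot 4
714: h=10, probe 10,0 => slot 0
559: h=9, probe 9,10,0,1 => slot 1
603: h=9, probe 9,10,0,1,2 => slot 2
Table: [714, 559, 603, _, 532, _, _, _, _, 867, 417]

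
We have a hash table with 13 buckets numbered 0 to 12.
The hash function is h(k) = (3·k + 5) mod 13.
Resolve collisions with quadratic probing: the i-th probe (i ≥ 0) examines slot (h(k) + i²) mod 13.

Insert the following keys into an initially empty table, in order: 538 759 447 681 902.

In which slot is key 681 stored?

Insert 538: h=7, slot 7 empty => index 7.
Insert 759: h=7, slot 7 occupied => index 8.
Insert 447: h=7, slots 7,8 occupied => index 11.
Insert 681: h=7, slots 7,8,11 occupied => index 3.
Insert 902: h=7, slots 7,8,11,3 occupied => index 10.
Table: [∅, ∅, ∅, 681, ∅, ∅, ∅, 538, 759, ∅, 902, 447, ∅]

3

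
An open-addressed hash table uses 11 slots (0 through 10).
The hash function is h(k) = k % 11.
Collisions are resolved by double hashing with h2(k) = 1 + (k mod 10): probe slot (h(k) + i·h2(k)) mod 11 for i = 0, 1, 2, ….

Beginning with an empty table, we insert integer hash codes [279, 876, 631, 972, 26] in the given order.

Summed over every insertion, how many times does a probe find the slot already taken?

Insert 279: h=4, slot 4 empty → index 4.
Insert 876: h=7, slot 7 empty → index 7.
Insert 631: h=4, h2=2, slot 4 occupied → index 6.
Insert 972: h=4, h2=3, slots 4,7 occupied → index 10.
Insert 26: h=4, h2=7, slot 4 occupied → index 0.
Table: [26, —, —, —, 279, —, 631, 876, —, —, 972]

4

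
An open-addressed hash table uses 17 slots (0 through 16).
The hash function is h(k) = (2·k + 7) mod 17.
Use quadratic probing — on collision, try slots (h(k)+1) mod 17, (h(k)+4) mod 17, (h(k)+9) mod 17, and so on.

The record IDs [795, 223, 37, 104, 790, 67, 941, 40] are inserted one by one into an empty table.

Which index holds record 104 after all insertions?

795 hashes to 16; slot 16 is free → place at 16.
223 hashes to 11; slot 11 is free → place at 11.
37 hashes to 13; slot 13 is free → place at 13.
104 hashes to 11; 11 taken → place at 12.
790 hashes to 6; slot 6 is free → place at 6.
67 hashes to 5; slot 5 is free → place at 5.
941 hashes to 2; slot 2 is free → place at 2.
40 hashes to 2; 2 taken → place at 3.
Table: [∅, ∅, 941, 40, ∅, 67, 790, ∅, ∅, ∅, ∅, 223, 104, 37, ∅, ∅, 795]

12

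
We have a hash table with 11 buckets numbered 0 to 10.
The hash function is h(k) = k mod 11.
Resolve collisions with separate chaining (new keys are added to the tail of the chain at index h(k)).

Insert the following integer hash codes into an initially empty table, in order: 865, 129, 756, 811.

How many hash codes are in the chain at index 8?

865 -> bucket 7
129 -> bucket 8
756 -> bucket 8 (collision)
811 -> bucket 8 (collision)
Final buckets:
0: _
1: _
2: _
3: _
4: _
5: _
6: _
7: 865
8: 129 -> 756 -> 811
9: _
10: _

3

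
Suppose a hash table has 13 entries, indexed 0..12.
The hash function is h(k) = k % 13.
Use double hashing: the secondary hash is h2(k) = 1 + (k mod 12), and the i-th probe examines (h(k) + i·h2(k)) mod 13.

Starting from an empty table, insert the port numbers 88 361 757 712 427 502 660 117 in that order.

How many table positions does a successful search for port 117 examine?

3

88: h=10 → slot 10
361: h=10, h2=2, probe 10,12 → slot 12
757: h=3 → slot 3
712: h=10, h2=5, probe 10,2 → slot 2
427: h=11 → slot 11
502: h=8 → slot 8
660: h=10, h2=1, probe 10,11,12,0 → slot 0
117: h=0, h2=10, probe 0,10,7 → slot 7
Table: [660, —, 712, 757, —, —, —, 117, 502, —, 88, 427, 361]
Lookup 117: h=0, h2=10, probe 0,10,7 → found at 7.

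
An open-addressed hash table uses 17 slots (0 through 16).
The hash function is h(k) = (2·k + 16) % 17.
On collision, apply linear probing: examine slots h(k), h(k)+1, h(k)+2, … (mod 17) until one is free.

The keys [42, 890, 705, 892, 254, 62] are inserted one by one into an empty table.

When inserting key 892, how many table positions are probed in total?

3

42 hashes to 15; slot 15 is free -> place at 15.
890 hashes to 11; slot 11 is free -> place at 11.
705 hashes to 15; 15 taken -> place at 16.
892 hashes to 15; 15,16 taken -> place at 0.
254 hashes to 14; slot 14 is free -> place at 14.
62 hashes to 4; slot 4 is free -> place at 4.
Table: [892, _, _, _, 62, _, _, _, _, _, _, 890, _, _, 254, 42, 705]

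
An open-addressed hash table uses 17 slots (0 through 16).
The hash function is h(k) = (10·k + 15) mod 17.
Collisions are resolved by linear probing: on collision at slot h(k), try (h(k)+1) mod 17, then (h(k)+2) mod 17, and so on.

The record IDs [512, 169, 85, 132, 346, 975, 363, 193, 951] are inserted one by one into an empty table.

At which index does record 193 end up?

11

512 hashes to 1; slot 1 is free => place at 1.
169 hashes to 5; slot 5 is free => place at 5.
85 hashes to 15; slot 15 is free => place at 15.
132 hashes to 9; slot 9 is free => place at 9.
346 hashes to 7; slot 7 is free => place at 7.
975 hashes to 7; 7 taken => place at 8.
363 hashes to 7; 7,8,9 taken => place at 10.
193 hashes to 7; 7,8,9,10 taken => place at 11.
951 hashes to 5; 5 taken => place at 6.
Table: [_, 512, _, _, _, 169, 951, 346, 975, 132, 363, 193, _, _, _, 85, _]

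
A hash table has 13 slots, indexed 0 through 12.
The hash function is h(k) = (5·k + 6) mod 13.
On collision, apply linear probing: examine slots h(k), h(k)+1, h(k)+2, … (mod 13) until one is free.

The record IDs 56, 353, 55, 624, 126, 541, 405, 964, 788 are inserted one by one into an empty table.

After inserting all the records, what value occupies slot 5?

56: h=0 => slot 0
353: h=3 => slot 3
55: h=8 => slot 8
624: h=6 => slot 6
126: h=12 => slot 12
541: h=7 => slot 7
405: h=3, probe 3,4 => slot 4
964: h=3, probe 3,4,5 => slot 5
788: h=7, probe 7,8,9 => slot 9
Table: [56, ., ., 353, 405, 964, 624, 541, 55, 788, ., ., 126]

964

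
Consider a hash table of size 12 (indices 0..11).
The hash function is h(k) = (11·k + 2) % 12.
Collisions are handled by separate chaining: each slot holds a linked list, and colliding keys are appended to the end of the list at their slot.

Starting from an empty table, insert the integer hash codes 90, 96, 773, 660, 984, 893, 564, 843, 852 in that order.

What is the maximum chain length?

5

90 → bucket 8
96 → bucket 2
773 → bucket 9
660 → bucket 2 (collision)
984 → bucket 2 (collision)
893 → bucket 9 (collision)
564 → bucket 2 (collision)
843 → bucket 11
852 → bucket 2 (collision)
Final buckets:
0: .
1: .
2: 96 -> 660 -> 984 -> 564 -> 852
3: .
4: .
5: .
6: .
7: .
8: 90
9: 773 -> 893
10: .
11: 843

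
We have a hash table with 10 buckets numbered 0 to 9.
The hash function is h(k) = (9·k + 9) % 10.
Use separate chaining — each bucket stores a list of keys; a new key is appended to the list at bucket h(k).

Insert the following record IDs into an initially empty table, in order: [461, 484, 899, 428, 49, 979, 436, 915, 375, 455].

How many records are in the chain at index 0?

3

461 → bucket 8
484 → bucket 5
899 → bucket 0
428 → bucket 1
49 → bucket 0 (collision)
979 → bucket 0 (collision)
436 → bucket 3
915 → bucket 4
375 → bucket 4 (collision)
455 → bucket 4 (collision)
Final buckets:
0: 899 -> 49 -> 979
1: 428
2: ∅
3: 436
4: 915 -> 375 -> 455
5: 484
6: ∅
7: ∅
8: 461
9: ∅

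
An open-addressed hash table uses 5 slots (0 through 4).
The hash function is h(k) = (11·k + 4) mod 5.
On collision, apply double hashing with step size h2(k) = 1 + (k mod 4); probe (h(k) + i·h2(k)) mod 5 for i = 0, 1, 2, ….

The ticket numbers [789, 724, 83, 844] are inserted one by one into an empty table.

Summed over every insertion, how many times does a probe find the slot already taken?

Insert 789: h=3, slot 3 empty → index 3.
Insert 724: h=3, h2=1, slot 3 occupied → index 4.
Insert 83: h=2, slot 2 empty → index 2.
Insert 844: h=3, h2=1, slots 3,4 occupied → index 0.
Table: [844, ., 83, 789, 724]

3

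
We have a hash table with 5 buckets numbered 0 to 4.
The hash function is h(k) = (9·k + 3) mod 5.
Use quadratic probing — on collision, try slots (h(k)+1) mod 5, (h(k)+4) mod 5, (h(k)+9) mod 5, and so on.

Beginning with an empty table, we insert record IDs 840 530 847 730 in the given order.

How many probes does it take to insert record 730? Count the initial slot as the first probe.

840 hashes to 3; slot 3 is free → place at 3.
530 hashes to 3; 3 taken → place at 4.
847 hashes to 1; slot 1 is free → place at 1.
730 hashes to 3; 3,4 taken → place at 2.
Table: [-, 847, 730, 840, 530]

3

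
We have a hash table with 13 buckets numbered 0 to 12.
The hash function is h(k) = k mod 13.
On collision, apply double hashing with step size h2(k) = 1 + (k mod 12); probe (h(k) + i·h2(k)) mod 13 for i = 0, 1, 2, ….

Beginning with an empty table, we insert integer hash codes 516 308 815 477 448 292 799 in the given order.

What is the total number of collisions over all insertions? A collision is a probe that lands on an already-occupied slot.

516: h=9 => slot 9
308: h=9, h2=9, probe 9,5 => slot 5
815: h=9, h2=12, probe 9,8 => slot 8
477: h=9, h2=10, probe 9,6 => slot 6
448: h=6, h2=5, probe 6,11 => slot 11
292: h=6, h2=5, probe 6,11,3 => slot 3
799: h=6, h2=8, probe 6,1 => slot 1
Table: [., 799, ., 292, ., 308, 477, ., 815, 516, ., 448, .]

7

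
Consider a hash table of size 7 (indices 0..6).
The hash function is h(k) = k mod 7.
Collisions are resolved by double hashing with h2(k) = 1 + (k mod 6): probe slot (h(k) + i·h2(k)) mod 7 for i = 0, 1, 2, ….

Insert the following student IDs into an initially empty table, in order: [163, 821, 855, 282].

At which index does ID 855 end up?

5

163: h=2 -> slot 2
821: h=2, h2=6, probe 2,1 -> slot 1
855: h=1, h2=4, probe 1,5 -> slot 5
282: h=2, h2=1, probe 2,3 -> slot 3
Table: [-, 821, 163, 282, -, 855, -]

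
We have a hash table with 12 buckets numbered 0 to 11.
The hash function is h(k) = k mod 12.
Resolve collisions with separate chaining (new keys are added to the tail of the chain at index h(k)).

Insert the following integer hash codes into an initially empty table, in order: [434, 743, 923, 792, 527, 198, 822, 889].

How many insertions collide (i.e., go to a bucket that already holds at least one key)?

3

Insert 434: h=2, bucket 2 empty -> new chain.
Insert 743: h=11, bucket 11 empty -> new chain.
Insert 923: h=11, bucket 11 nonempty -> append to chain.
Insert 792: h=0, bucket 0 empty -> new chain.
Insert 527: h=11, bucket 11 nonempty -> append to chain.
Insert 198: h=6, bucket 6 empty -> new chain.
Insert 822: h=6, bucket 6 nonempty -> append to chain.
Insert 889: h=1, bucket 1 empty -> new chain.
Final buckets:
0: 792
1: 889
2: 434
3: ∅
4: ∅
5: ∅
6: 198 -> 822
7: ∅
8: ∅
9: ∅
10: ∅
11: 743 -> 923 -> 527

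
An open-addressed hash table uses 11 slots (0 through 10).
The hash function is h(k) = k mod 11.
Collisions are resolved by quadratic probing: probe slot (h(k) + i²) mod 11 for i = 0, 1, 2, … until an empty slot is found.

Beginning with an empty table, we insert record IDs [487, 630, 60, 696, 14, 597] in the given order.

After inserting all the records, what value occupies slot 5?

Insert 487: h=3, slot 3 empty -> index 3.
Insert 630: h=3, slot 3 occupied -> index 4.
Insert 60: h=5, slot 5 empty -> index 5.
Insert 696: h=3, slots 3,4 occupied -> index 7.
Insert 14: h=3, slots 3,4,7 occupied -> index 1.
Insert 597: h=3, slots 3,4,7,1 occupied -> index 8.
Table: [∅, 14, ∅, 487, 630, 60, ∅, 696, 597, ∅, ∅]

60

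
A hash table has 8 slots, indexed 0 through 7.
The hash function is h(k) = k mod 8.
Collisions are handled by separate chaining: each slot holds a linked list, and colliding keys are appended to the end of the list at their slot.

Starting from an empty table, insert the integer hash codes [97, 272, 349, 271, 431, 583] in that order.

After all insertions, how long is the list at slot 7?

Insert 97: h=1, bucket 1 empty -> new chain.
Insert 272: h=0, bucket 0 empty -> new chain.
Insert 349: h=5, bucket 5 empty -> new chain.
Insert 271: h=7, bucket 7 empty -> new chain.
Insert 431: h=7, bucket 7 nonempty -> append to chain.
Insert 583: h=7, bucket 7 nonempty -> append to chain.
Final buckets:
0: 272
1: 97
2: -
3: -
4: -
5: 349
6: -
7: 271 -> 431 -> 583

3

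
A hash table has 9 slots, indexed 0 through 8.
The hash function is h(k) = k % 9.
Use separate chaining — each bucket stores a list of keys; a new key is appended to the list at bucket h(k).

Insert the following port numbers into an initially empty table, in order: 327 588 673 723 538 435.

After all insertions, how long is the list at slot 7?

2

Insert 327: h=3, bucket 3 empty -> new chain.
Insert 588: h=3, bucket 3 nonempty -> append to chain.
Insert 673: h=7, bucket 7 empty -> new chain.
Insert 723: h=3, bucket 3 nonempty -> append to chain.
Insert 538: h=7, bucket 7 nonempty -> append to chain.
Insert 435: h=3, bucket 3 nonempty -> append to chain.
Final buckets:
0: -
1: -
2: -
3: 327 -> 588 -> 723 -> 435
4: -
5: -
6: -
7: 673 -> 538
8: -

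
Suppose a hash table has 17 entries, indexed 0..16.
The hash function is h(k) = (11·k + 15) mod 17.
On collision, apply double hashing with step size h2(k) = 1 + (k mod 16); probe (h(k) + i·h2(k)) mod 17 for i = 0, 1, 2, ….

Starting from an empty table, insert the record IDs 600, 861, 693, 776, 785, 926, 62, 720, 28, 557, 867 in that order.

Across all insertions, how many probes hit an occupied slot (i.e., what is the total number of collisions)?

12

600 hashes to 2; slot 2 is free → place at 2.
861 hashes to 0; slot 0 is free → place at 0.
693 hashes to 5; slot 5 is free → place at 5.
776 hashes to 0, h2=9; 0 taken → place at 9.
785 hashes to 14; slot 14 is free → place at 14.
926 hashes to 1; slot 1 is free → place at 1.
62 hashes to 0, h2=15; 0 taken → place at 15.
720 hashes to 13; slot 13 is free → place at 13.
28 hashes to 0, h2=13; 0,13,9,5,1,14 taken → place at 10.
557 hashes to 5, h2=14; 5,2 taken → place at 16.
867 hashes to 15, h2=4; 15,2 taken → place at 6.
Table: [861, 926, 600, —, —, 693, 867, —, —, 776, 28, —, —, 720, 785, 62, 557]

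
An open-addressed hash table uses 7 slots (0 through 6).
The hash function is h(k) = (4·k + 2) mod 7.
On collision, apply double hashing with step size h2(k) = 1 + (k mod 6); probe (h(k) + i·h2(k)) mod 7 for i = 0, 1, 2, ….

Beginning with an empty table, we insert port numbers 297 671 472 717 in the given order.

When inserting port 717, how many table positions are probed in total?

297 hashes to 0; slot 0 is free -> place at 0.
671 hashes to 5; slot 5 is free -> place at 5.
472 hashes to 0, h2=5; 0,5 taken -> place at 3.
717 hashes to 0, h2=4; 0 taken -> place at 4.
Table: [297, _, _, 472, 717, 671, _]

2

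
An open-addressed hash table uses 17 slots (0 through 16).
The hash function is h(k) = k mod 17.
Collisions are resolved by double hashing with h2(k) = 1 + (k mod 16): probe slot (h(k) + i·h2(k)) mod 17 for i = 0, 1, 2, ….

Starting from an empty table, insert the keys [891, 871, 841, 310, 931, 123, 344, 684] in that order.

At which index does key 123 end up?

891 hashes to 7; slot 7 is free => place at 7.
871 hashes to 4; slot 4 is free => place at 4.
841 hashes to 8; slot 8 is free => place at 8.
310 hashes to 4, h2=7; 4 taken => place at 11.
931 hashes to 13; slot 13 is free => place at 13.
123 hashes to 4, h2=12; 4 taken => place at 16.
344 hashes to 4, h2=9; 4,13 taken => place at 5.
684 hashes to 4, h2=13; 4 taken => place at 0.
Table: [684, —, —, —, 871, 344, —, 891, 841, —, —, 310, —, 931, —, —, 123]

16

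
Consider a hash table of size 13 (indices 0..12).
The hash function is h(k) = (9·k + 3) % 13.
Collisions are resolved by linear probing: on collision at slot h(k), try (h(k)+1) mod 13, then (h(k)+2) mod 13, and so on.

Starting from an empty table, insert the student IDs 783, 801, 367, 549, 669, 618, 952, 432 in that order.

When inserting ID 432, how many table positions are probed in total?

6

783: h=4 => slot 4
801: h=10 => slot 10
367: h=4, probe 4,5 => slot 5
549: h=4, probe 4,5,6 => slot 6
669: h=5, probe 5,6,7 => slot 7
618: h=1 => slot 1
952: h=4, probe 4,5,6,7,8 => slot 8
432: h=4, probe 4,5,6,7,8,9 => slot 9
Table: [—, 618, —, —, 783, 367, 549, 669, 952, 432, 801, —, —]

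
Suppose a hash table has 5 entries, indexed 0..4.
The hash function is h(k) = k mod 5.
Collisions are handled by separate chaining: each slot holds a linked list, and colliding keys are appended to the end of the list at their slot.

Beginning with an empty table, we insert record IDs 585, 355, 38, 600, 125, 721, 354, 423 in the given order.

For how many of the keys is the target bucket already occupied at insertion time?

4

585 → bucket 0
355 → bucket 0 (collision)
38 → bucket 3
600 → bucket 0 (collision)
125 → bucket 0 (collision)
721 → bucket 1
354 → bucket 4
423 → bucket 3 (collision)
Final buckets:
0: 585 -> 355 -> 600 -> 125
1: 721
2: .
3: 38 -> 423
4: 354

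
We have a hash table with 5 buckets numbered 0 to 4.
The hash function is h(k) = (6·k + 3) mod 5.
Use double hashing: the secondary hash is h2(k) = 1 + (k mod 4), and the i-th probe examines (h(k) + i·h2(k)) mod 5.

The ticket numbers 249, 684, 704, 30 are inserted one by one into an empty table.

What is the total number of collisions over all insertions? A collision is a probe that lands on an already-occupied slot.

4

249 hashes to 2; slot 2 is free => place at 2.
684 hashes to 2, h2=1; 2 taken => place at 3.
704 hashes to 2, h2=1; 2,3 taken => place at 4.
30 hashes to 3, h2=3; 3 taken => place at 1.
Table: [., 30, 249, 684, 704]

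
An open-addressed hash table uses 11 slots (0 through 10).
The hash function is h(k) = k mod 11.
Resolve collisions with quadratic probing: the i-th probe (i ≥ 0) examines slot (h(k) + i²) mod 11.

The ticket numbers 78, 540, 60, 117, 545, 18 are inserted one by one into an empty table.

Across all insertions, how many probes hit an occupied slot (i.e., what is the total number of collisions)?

2

Insert 78: h=1, slot 1 empty => index 1.
Insert 540: h=1, slot 1 occupied => index 2.
Insert 60: h=5, slot 5 empty => index 5.
Insert 117: h=7, slot 7 empty => index 7.
Insert 545: h=6, slot 6 empty => index 6.
Insert 18: h=7, slot 7 occupied => index 8.
Table: [—, 78, 540, —, —, 60, 545, 117, 18, —, —]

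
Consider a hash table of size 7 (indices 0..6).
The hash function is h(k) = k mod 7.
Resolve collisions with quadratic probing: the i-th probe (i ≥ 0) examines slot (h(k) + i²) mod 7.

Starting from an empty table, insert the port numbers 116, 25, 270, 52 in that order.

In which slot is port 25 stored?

5

116: h=4 => slot 4
25: h=4, probe 4,5 => slot 5
270: h=4, probe 4,5,1 => slot 1
52: h=3 => slot 3
Table: [—, 270, —, 52, 116, 25, —]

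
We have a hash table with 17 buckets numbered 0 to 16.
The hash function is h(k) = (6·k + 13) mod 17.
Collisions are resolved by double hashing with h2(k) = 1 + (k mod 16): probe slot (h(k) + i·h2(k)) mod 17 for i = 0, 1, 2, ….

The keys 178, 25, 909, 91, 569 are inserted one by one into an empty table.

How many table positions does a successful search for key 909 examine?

178 hashes to 10; slot 10 is free -> place at 10.
25 hashes to 10, h2=10; 10 taken -> place at 3.
909 hashes to 10, h2=14; 10 taken -> place at 7.
91 hashes to 15; slot 15 is free -> place at 15.
569 hashes to 10, h2=10; 10,3 taken -> place at 13.
Table: [—, —, —, 25, —, —, —, 909, —, —, 178, —, —, 569, —, 91, —]
Lookup 909: h=10, h2=14, probe 10,7 → found at 7.

2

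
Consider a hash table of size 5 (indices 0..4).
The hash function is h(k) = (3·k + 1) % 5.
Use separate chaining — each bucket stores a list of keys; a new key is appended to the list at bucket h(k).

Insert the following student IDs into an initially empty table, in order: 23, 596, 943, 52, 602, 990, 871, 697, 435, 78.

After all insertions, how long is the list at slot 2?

Insert 23: h=0, bucket 0 empty -> new chain.
Insert 596: h=4, bucket 4 empty -> new chain.
Insert 943: h=0, bucket 0 nonempty -> append to chain.
Insert 52: h=2, bucket 2 empty -> new chain.
Insert 602: h=2, bucket 2 nonempty -> append to chain.
Insert 990: h=1, bucket 1 empty -> new chain.
Insert 871: h=4, bucket 4 nonempty -> append to chain.
Insert 697: h=2, bucket 2 nonempty -> append to chain.
Insert 435: h=1, bucket 1 nonempty -> append to chain.
Insert 78: h=0, bucket 0 nonempty -> append to chain.
Final buckets:
0: 23 -> 943 -> 78
1: 990 -> 435
2: 52 -> 602 -> 697
3: .
4: 596 -> 871

3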